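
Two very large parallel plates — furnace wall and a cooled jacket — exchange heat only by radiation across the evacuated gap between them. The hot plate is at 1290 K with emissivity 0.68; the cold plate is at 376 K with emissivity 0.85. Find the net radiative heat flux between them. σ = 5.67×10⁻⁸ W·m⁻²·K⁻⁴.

For two infinite grey parallel plates, q = σ(T₁⁴ − T₂⁴)/(1/ε₁ + 1/ε₂ − 1).
T₁⁴ − T₂⁴ = 2.769×10¹² − 1.999×10¹⁰ = 2.749×10¹² K⁴.
1/ε₁ + 1/ε₂ − 1 = 1.471 + 1.176 − 1 = 1.647.
q = 5.67×10⁻⁸ × 2.749×10¹² / 1.647.

q ≈ 94600 W/m²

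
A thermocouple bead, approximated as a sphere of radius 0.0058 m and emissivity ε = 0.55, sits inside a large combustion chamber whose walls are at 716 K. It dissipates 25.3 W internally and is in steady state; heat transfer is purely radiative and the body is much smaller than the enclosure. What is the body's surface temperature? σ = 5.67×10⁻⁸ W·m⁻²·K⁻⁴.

T ≈ 1220 K

For a small grey body in a large enclosure, net radiated power = εσA(T⁴ − T_w⁴).
Steady state: P = εσA(T⁴ − T_w⁴) with A = 4πr² = 4.227×10⁻⁴ m².
T⁴ = P/(εσA) + T_w⁴ = 25.3/(0.55·5.67×10⁻⁸·4.227×10⁻⁴) + (716)⁴
    = 1.919×10¹² + 2.628×10¹¹ = 2.182×10¹² K⁴.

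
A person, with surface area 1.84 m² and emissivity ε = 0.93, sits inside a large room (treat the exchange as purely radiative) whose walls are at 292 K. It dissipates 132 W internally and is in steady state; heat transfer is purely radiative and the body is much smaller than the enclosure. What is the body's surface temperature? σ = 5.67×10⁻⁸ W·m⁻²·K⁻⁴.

T ≈ 305 K

For a small grey body in a large enclosure, net radiated power = εσA(T⁴ − T_w⁴).
Steady state: P = εσA(T⁴ − T_w⁴) with A = 1.84 m².
T⁴ = P/(εσA) + T_w⁴ = 132/(0.93·5.67×10⁻⁸·1.840) + (292)⁴
    = 1.360×10⁹ + 7.270×10⁹ = 8.630×10⁹ K⁴.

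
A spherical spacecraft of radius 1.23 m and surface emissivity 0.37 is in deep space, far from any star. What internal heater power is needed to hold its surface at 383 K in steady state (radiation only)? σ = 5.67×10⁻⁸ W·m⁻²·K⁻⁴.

P ≈ 8580 W

P = εσ·4πr²·T⁴.
4πr² = 19.01 m²; T⁴ = 2.152×10¹⁰ K⁴.
P = 0.37·5.67×10⁻⁸·19.01·2.152×10¹⁰.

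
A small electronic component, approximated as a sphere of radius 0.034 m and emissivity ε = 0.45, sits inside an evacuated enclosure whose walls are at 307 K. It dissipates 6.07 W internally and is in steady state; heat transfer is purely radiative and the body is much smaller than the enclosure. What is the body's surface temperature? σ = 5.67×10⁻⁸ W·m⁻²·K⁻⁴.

T ≈ 399 K

For a small grey body in a large enclosure, net radiated power = εσA(T⁴ − T_w⁴).
Steady state: P = εσA(T⁴ − T_w⁴) with A = 4πr² = 0.01453 m².
T⁴ = P/(εσA) + T_w⁴ = 6.07/(0.45·5.67×10⁻⁸·0.01453) + (307)⁴
    = 1.638×10¹⁰ + 8.883×10⁹ = 2.526×10¹⁰ K⁴.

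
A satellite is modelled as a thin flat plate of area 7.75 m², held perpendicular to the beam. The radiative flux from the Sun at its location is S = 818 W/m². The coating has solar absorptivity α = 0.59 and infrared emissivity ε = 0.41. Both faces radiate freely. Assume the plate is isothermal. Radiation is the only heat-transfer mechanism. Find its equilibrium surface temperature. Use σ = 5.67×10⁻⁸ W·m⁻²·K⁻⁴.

T ≈ 319 K

At equilibrium, absorbed power = emitted power.
Absorbing cross-section = A = 7.750 m²; emitting surface = 2A = 15.50 m² (ratio 2).
αS·A_cross = εσ·A_surf·T⁴  ⇒  T⁴ = αS/(ε·2σ).
T⁴ = 0.590·818/(0.41·2·5.67×10⁻⁸) = 1.038×10¹⁰ K⁴.
T = (1.038×10¹⁰)^(1/4).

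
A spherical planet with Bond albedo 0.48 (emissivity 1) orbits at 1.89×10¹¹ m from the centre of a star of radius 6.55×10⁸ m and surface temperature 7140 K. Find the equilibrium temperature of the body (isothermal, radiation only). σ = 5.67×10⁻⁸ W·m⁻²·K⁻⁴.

The star's surface emits σT_*⁴; at distance d the flux is S = σT_*⁴(R_*/d)².
S = 5.67×10⁻⁸·(7140)⁴·(6.55×10⁸/1.89×10¹¹)² = 1770 W/m².
For an isothermal sphere T⁴ = (1−a)S/(4σ) = 4.058×10⁹ K⁴.

T ≈ 252 K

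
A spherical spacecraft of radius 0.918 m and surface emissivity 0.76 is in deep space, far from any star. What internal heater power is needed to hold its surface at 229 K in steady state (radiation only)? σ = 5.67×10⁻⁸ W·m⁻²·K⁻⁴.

P ≈ 1250 W

P = εσ·4πr²·T⁴.
4πr² = 10.59 m²; T⁴ = 2.750×10⁹ K⁴.
P = 0.76·5.67×10⁻⁸·10.59·2.750×10⁹.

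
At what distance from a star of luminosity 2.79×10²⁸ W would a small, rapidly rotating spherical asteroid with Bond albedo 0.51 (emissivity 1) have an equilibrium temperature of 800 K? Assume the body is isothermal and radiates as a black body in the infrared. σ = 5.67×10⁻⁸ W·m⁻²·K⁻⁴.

For an isothermal black-emitting sphere, (1−a)S·πr² = σ·4πr²·T⁴ ⇒ S = 4σT⁴/(1−a).
S = 4·5.67×10⁻⁸·(800)⁴/0.490 = 1.896×10⁵ W/m².
Flux falls as S = L/(4πd²), so d = √(L/(4πS)) = √(2.79×10²⁸/(4π·1.896×10⁵)).

d ≈ 1.08×10¹¹ m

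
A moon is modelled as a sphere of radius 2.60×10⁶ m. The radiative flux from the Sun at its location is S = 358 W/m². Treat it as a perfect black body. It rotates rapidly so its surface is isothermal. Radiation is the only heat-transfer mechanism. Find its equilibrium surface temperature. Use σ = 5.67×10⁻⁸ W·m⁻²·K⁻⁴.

At equilibrium, absorbed power = emitted power.
Absorbing cross-section = πr² = 2.124×10¹³ m²; emitting surface = 4πr² = 8.495×10¹³ m² (ratio 4).
S·A_cross = εσ·A_surf·T⁴  ⇒  T⁴ = S/(4σ).
T⁴ = 1.00·358/(4·5.67×10⁻⁸) = 1.578×10⁹ K⁴.
T = (1.578×10⁹)^(1/4).

T ≈ 199 K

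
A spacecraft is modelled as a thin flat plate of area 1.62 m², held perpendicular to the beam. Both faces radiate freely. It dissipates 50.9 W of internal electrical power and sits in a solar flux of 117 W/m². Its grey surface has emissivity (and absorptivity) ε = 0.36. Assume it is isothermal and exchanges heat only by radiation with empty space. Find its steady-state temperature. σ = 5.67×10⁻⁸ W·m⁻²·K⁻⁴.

T ≈ 206 K

At steady state, absorbed solar power + internal power = radiated power.
Absorbed: α·S·A_cross = 0.36·117·1.620 = 68.23 W (cross-section A).
Total input = 68.23 + 50.9 = 119.1 W.
Radiated: εσ·A_surf·T⁴ with A_surf = 2A = 3.240 m².
T⁴ = 119.1/(0.36·5.67×10⁻⁸·3.240) = 1.801×10⁹ K⁴.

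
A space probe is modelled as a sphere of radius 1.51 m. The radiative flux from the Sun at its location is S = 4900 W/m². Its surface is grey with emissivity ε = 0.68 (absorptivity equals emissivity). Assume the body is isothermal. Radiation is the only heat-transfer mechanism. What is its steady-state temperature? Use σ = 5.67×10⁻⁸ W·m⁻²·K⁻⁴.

T ≈ 383 K

At equilibrium, absorbed power = emitted power.
Absorbing cross-section = πr² = 7.163 m²; emitting surface = 4πr² = 28.65 m² (ratio 4).
εS·A_cross = εσ·A_surf·T⁴  ⇒  T⁴ = S/(4σ)   (ε cancels).
T⁴ = 4900/(4·5.67×10⁻⁸) = 2.160×10¹⁰ K⁴.
T = (2.160×10¹⁰)^(1/4).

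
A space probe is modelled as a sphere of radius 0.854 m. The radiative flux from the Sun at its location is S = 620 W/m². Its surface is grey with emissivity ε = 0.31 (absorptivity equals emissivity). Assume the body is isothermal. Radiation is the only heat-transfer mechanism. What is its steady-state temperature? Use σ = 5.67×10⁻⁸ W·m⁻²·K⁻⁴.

At equilibrium, absorbed power = emitted power.
Absorbing cross-section = πr² = 2.291 m²; emitting surface = 4πr² = 9.165 m² (ratio 4).
εS·A_cross = εσ·A_surf·T⁴  ⇒  T⁴ = S/(4σ)   (ε cancels).
T⁴ = 620/(4·5.67×10⁻⁸) = 2.734×10⁹ K⁴.
T = (2.734×10⁹)^(1/4).

T ≈ 229 K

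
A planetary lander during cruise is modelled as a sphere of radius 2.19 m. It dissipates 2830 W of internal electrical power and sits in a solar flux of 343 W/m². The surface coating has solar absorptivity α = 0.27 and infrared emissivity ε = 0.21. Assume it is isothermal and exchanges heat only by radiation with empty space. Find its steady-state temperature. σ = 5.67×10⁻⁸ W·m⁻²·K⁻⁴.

At steady state, absorbed solar power + internal power = radiated power.
Absorbed: α·S·A_cross = 0.27·343·15.07 = 1395 W (cross-section πr²).
Total input = 1395 + 2830 = 4225 W.
Radiated: εσ·A_surf·T⁴ with A_surf = 4πr² = 60.27 m².
T⁴ = 4225/(0.21·5.67×10⁻⁸·60.27) = 5.888×10⁹ K⁴.

T ≈ 277 K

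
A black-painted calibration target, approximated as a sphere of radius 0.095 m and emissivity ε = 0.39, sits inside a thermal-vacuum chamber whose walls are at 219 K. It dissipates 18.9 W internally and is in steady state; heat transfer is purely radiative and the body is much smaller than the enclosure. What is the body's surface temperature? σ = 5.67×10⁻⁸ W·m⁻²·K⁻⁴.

For a small grey body in a large enclosure, net radiated power = εσA(T⁴ − T_w⁴).
Steady state: P = εσA(T⁴ − T_w⁴) with A = 4πr² = 0.1134 m².
T⁴ = P/(εσA) + T_w⁴ = 18.9/(0.39·5.67×10⁻⁸·0.1134) + (219)⁴
    = 7.536×10⁹ + 2.300×10⁹ = 9.837×10⁹ K⁴.

T ≈ 315 K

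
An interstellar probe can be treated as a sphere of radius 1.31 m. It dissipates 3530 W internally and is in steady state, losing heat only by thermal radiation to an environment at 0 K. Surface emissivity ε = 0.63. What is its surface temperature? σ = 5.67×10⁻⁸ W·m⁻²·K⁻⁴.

T ≈ 260 K

Steady state: internal power = radiated power, P = εσA T⁴.
Radiating area A = 4πr² = 21.57 m².
T⁴ = P/(εσA) = 3530/(0.63·5.67×10⁻⁸·21.57) = 4.582×10⁹ K⁴.
T = (4.582×10⁹)^(1/4).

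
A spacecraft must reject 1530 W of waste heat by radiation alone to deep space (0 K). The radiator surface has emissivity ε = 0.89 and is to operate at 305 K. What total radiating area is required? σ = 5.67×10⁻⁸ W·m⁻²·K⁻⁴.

A ≈ 3.50 m²

P = εσA T⁴ ⇒ A = P/(εσT⁴).
T⁴ = 8.654×10⁹ K⁴.
A = 1530/(0.89 × 5.67×10⁻⁸ × 8.654×10⁹).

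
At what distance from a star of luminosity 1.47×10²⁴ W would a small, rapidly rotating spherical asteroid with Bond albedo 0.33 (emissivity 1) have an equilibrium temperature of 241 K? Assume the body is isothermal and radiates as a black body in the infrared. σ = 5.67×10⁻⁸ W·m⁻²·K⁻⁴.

For an isothermal black-emitting sphere, (1−a)S·πr² = σ·4πr²·T⁴ ⇒ S = 4σT⁴/(1−a).
S = 4·5.67×10⁻⁸·(241)⁴/0.670 = 1142 W/m².
Flux falls as S = L/(4πd²), so d = √(L/(4πS)) = √(1.47×10²⁴/(4π·1142)).

d ≈ 1.01×10¹⁰ m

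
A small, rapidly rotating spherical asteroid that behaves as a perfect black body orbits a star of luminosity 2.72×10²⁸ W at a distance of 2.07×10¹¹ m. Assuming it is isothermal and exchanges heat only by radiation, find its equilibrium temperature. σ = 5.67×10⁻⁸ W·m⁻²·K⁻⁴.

T ≈ 687 K

First find the stellar flux at distance d: S = L/(4πd²) = 2.72×10²⁸/(4π·(2.07×10¹¹)²) = 50510 W/m².
For an isothermal sphere, absorbed (1−a)S·πr² = emitted σ·4πr²·T⁴, so T⁴ = (1−a)S/(4σ).
T⁴ = 1.00·50510/(4·5.67×10⁻⁸) = 2.227×10¹¹ K⁴.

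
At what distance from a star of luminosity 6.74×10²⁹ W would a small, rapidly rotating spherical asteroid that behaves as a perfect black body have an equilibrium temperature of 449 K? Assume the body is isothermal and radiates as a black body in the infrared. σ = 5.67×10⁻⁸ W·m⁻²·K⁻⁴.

For an isothermal black-emitting sphere, (1−a)S·πr² = σ·4πr²·T⁴ ⇒ S = 4σT⁴/(1−a).
S = 4·5.67×10⁻⁸·(449)⁴/1.00 = 9218 W/m².
Flux falls as S = L/(4πd²), so d = √(L/(4πS)) = √(6.74×10²⁹/(4π·9218)).

d ≈ 2.41×10¹² m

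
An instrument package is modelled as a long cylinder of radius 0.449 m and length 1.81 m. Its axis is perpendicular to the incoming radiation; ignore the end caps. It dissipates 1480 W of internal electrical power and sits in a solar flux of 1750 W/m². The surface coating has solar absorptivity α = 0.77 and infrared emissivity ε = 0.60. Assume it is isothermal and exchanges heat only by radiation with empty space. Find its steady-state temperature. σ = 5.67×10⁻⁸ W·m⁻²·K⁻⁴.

At steady state, absorbed solar power + internal power = radiated power.
Absorbed: α·S·A_cross = 0.77·1750·1.625 = 2190 W (cross-section 2rL).
Total input = 2190 + 1480 = 3670 W.
Radiated: εσ·A_surf·T⁴ with A_surf = 2πrL = 5.106 m².
T⁴ = 3670/(0.60·5.67×10⁻⁸·5.106) = 2.113×10¹⁰ K⁴.

T ≈ 381 K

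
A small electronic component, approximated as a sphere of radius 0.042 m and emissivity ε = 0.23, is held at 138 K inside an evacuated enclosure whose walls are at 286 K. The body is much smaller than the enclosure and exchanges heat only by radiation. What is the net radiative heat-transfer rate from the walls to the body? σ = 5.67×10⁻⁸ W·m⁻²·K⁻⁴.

P_net ≈ 1.83 W

For a small grey body in a large enclosure: P_net = εσA(T_body⁴ − T_wall⁴).
A = 4πr² = 0.02217 m²; T_body⁴ − T_wall⁴ = 3.627×10⁸ − 6.691×10⁹ = -6.328×10⁹ K⁴.
|P_net| = 0.23·5.67×10⁻⁸·0.02217·6.328×10⁹.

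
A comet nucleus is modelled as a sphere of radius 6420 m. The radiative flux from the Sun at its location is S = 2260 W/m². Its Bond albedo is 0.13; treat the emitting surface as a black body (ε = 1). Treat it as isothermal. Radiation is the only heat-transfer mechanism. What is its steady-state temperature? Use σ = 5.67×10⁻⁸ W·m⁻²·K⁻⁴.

At equilibrium, absorbed power = emitted power.
Absorbing cross-section = πr² = 1.295×10⁸ m²; emitting surface = 4πr² = 5.179×10⁸ m² (ratio 4).
(1−a)S·A_cross = εσ·A_surf·T⁴  ⇒  T⁴ = (1−a)S/(4σ).
T⁴ = 0.870·2260/(4·5.67×10⁻⁸) = 8.669×10⁹ K⁴.
T = (8.669×10⁹)^(1/4).

T ≈ 305 K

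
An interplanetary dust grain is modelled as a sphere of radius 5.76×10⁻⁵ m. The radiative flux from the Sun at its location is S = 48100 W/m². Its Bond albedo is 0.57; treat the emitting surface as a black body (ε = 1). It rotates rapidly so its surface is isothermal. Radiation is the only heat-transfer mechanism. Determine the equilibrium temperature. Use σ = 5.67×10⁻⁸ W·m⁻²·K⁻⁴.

At equilibrium, absorbed power = emitted power.
Absorbing cross-section = πr² = 1.042×10⁻⁸ m²; emitting surface = 4πr² = 4.169×10⁻⁸ m² (ratio 4).
(1−a)S·A_cross = εσ·A_surf·T⁴  ⇒  T⁴ = (1−a)S/(4σ).
T⁴ = 0.430·48100/(4·5.67×10⁻⁸) = 9.119×10¹⁰ K⁴.
T = (9.119×10¹⁰)^(1/4).

T ≈ 550 K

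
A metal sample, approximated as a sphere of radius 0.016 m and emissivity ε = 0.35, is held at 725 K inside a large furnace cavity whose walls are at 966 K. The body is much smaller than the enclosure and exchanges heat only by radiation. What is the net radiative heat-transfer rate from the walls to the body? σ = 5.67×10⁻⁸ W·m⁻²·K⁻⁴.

For a small grey body in a large enclosure: P_net = εσA(T_body⁴ − T_wall⁴).
A = 4πr² = 0.003217 m²; T_body⁴ − T_wall⁴ = 2.763×10¹¹ − 8.708×10¹¹ = -5.945×10¹¹ K⁴.
|P_net| = 0.35·5.67×10⁻⁸·0.003217·5.945×10¹¹.

P_net ≈ 38.0 W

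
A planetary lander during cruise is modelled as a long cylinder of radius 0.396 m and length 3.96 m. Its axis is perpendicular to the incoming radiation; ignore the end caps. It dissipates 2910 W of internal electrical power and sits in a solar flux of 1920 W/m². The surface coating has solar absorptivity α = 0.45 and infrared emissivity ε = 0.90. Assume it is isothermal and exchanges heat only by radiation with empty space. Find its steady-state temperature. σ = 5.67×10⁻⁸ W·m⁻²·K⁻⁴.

At steady state, absorbed solar power + internal power = radiated power.
Absorbed: α·S·A_cross = 0.45·1920·3.136 = 2710 W (cross-section 2rL).
Total input = 2710 + 2910 = 5620 W.
Radiated: εσ·A_surf·T⁴ with A_surf = 2πrL = 9.853 m².
T⁴ = 5620/(0.90·5.67×10⁻⁸·9.853) = 1.118×10¹⁰ K⁴.

T ≈ 325 K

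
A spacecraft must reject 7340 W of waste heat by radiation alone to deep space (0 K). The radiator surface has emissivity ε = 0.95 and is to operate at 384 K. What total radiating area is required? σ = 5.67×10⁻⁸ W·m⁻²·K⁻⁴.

A ≈ 6.27 m²

P = εσA T⁴ ⇒ A = P/(εσT⁴).
T⁴ = 2.174×10¹⁰ K⁴.
A = 7340/(0.95 × 5.67×10⁻⁸ × 2.174×10¹⁰).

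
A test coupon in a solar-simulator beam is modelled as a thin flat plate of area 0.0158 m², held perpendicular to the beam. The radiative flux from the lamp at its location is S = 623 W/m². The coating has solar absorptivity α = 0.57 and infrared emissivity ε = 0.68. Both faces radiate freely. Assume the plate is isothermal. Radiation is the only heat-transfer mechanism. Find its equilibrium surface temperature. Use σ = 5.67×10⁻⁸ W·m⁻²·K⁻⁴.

T ≈ 261 K

At equilibrium, absorbed power = emitted power.
Absorbing cross-section = A = 0.01580 m²; emitting surface = 2A = 0.03160 m² (ratio 2).
αS·A_cross = εσ·A_surf·T⁴  ⇒  T⁴ = αS/(ε·2σ).
T⁴ = 0.570·623/(0.68·2·5.67×10⁻⁸) = 4.605×10⁹ K⁴.
T = (4.605×10⁹)^(1/4).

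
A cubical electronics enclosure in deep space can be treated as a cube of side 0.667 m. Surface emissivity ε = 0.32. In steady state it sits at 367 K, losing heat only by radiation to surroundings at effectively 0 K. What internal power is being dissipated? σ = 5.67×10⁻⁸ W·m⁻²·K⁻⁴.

Steady state: P = εσA T⁴.
A = 6L² = 2.669 m²; T⁴ = (367)⁴ = 1.814×10¹⁰ K⁴.
P = 0.32 × 5.67×10⁻⁸ × 2.669 × 1.814×10¹⁰.

P ≈ 879 W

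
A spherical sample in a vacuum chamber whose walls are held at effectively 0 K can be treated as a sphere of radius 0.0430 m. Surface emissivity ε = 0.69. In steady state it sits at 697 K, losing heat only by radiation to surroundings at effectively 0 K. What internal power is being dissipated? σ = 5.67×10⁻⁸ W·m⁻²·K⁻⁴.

P ≈ 215 W

Steady state: P = εσA T⁴.
A = 4πr² = 0.02324 m²; T⁴ = (697)⁴ = 2.360×10¹¹ K⁴.
P = 0.69 × 5.67×10⁻⁸ × 0.02324 × 2.360×10¹¹.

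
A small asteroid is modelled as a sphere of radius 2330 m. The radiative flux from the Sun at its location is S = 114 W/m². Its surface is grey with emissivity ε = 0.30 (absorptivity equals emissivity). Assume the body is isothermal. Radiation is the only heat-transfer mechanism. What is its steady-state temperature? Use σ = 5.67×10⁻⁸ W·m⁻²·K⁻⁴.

At equilibrium, absorbed power = emitted power.
Absorbing cross-section = πr² = 1.706×10⁷ m²; emitting surface = 4πr² = 6.822×10⁷ m² (ratio 4).
εS·A_cross = εσ·A_surf·T⁴  ⇒  T⁴ = S/(4σ)   (ε cancels).
T⁴ = 114/(4·5.67×10⁻⁸) = 5.026×10⁸ K⁴.
T = (5.026×10⁸)^(1/4).

T ≈ 150 K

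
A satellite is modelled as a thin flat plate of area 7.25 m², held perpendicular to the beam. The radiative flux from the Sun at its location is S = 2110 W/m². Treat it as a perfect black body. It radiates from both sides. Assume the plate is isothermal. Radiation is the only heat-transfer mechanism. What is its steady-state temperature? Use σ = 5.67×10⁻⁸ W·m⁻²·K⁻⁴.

At equilibrium, absorbed power = emitted power.
Absorbing cross-section = A = 7.250 m²; emitting surface = 2A = 14.50 m² (ratio 2).
S·A_cross = εσ·A_surf·T⁴  ⇒  T⁴ = S/(2σ).
T⁴ = 1.00·2110/(2·5.67×10⁻⁸) = 1.861×10¹⁰ K⁴.
T = (1.861×10¹⁰)^(1/4).

T ≈ 369 K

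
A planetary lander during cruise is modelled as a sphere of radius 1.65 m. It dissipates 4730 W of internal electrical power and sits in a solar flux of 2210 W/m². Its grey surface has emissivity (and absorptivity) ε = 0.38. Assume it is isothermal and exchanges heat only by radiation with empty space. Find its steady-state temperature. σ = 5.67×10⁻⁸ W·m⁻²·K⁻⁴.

At steady state, absorbed solar power + internal power = radiated power.
Absorbed: α·S·A_cross = 0.38·2210·8.553 = 7183 W (cross-section πr²).
Total input = 7183 + 4730 = 11910 W.
Radiated: εσ·A_surf·T⁴ with A_surf = 4πr² = 34.21 m².
T⁴ = 11910/(0.38·5.67×10⁻⁸·34.21) = 1.616×10¹⁰ K⁴.

T ≈ 357 K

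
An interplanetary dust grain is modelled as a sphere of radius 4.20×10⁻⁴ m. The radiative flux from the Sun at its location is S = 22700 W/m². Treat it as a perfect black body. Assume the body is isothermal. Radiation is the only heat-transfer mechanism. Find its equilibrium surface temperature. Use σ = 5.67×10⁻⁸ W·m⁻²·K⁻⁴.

At equilibrium, absorbed power = emitted power.
Absorbing cross-section = πr² = 5.542×10⁻⁷ m²; emitting surface = 4πr² = 2.217×10⁻⁶ m² (ratio 4).
S·A_cross = εσ·A_surf·T⁴  ⇒  T⁴ = S/(4σ).
T⁴ = 1.00·22700/(4·5.67×10⁻⁸) = 1.001×10¹¹ K⁴.
T = (1.001×10¹¹)^(1/4).

T ≈ 562 K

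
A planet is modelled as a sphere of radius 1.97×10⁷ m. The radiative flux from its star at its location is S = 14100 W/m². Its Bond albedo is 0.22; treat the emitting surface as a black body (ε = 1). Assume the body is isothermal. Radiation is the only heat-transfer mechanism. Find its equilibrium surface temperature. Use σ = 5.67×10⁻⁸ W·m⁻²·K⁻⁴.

At equilibrium, absorbed power = emitted power.
Absorbing cross-section = πr² = 1.219×10¹⁵ m²; emitting surface = 4πr² = 4.877×10¹⁵ m² (ratio 4).
(1−a)S·A_cross = εσ·A_surf·T⁴  ⇒  T⁴ = (1−a)S/(4σ).
T⁴ = 0.780·14100/(4·5.67×10⁻⁸) = 4.849×10¹⁰ K⁴.
T = (4.849×10¹⁰)^(1/4).

T ≈ 469 K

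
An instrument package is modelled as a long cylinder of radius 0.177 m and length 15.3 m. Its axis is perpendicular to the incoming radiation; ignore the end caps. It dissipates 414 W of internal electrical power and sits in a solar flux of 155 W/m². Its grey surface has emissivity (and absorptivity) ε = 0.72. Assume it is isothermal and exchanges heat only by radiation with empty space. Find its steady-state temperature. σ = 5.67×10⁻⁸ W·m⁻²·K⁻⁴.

T ≈ 196 K

At steady state, absorbed solar power + internal power = radiated power.
Absorbed: α·S·A_cross = 0.72·155·5.416 = 604.4 W (cross-section 2rL).
Total input = 604.4 + 414 = 1018 W.
Radiated: εσ·A_surf·T⁴ with A_surf = 2πrL = 17.02 m².
T⁴ = 1018/(0.72·5.67×10⁻⁸·17.02) = 1.466×10⁹ K⁴.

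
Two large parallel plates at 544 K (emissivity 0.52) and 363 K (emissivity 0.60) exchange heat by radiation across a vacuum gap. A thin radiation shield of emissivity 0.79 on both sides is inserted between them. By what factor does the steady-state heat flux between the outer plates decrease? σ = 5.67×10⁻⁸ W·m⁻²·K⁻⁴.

factor ≈ 1.59

Without shield: q₀ = σΔ(T⁴)/(1/ε₁+1/ε₂−1) with denominator 2.590.
With shield the two gaps are in series; the resistances add: (1/ε₁+1/ε_s−1)+(1/ε_s+1/ε₂−1) = 2.189+1.932 = 4.121.
Heat-flux ratio q₀/q = 4.121/2.590.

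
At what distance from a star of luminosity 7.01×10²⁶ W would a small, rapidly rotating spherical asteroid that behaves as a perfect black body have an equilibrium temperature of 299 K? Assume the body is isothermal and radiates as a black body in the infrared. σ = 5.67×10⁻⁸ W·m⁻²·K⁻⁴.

For an isothermal black-emitting sphere, (1−a)S·πr² = σ·4πr²·T⁴ ⇒ S = 4σT⁴/(1−a).
S = 4·5.67×10⁻⁸·(299)⁴/1.00 = 1813 W/m².
Flux falls as S = L/(4πd²), so d = √(L/(4πS)) = √(7.01×10²⁶/(4π·1813)).

d ≈ 1.75×10¹¹ m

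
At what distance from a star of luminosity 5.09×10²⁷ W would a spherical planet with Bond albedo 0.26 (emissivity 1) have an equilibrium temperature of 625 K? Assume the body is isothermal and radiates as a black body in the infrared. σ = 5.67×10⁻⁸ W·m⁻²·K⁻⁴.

For an isothermal black-emitting sphere, (1−a)S·πr² = σ·4πr²·T⁴ ⇒ S = 4σT⁴/(1−a).
S = 4·5.67×10⁻⁸·(625)⁴/0.740 = 46770 W/m².
Flux falls as S = L/(4πd²), so d = √(L/(4πS)) = √(5.09×10²⁷/(4π·46770)).

d ≈ 9.31×10¹⁰ m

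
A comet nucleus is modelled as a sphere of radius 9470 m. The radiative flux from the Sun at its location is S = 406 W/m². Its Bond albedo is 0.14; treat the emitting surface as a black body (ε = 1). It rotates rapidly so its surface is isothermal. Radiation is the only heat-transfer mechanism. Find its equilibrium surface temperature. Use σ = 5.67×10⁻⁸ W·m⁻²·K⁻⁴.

T ≈ 198 K

At equilibrium, absorbed power = emitted power.
Absorbing cross-section = πr² = 2.817×10⁸ m²; emitting surface = 4πr² = 1.127×10⁹ m² (ratio 4).
(1−a)S·A_cross = εσ·A_surf·T⁴  ⇒  T⁴ = (1−a)S/(4σ).
T⁴ = 0.860·406/(4·5.67×10⁻⁸) = 1.540×10⁹ K⁴.
T = (1.540×10⁹)^(1/4).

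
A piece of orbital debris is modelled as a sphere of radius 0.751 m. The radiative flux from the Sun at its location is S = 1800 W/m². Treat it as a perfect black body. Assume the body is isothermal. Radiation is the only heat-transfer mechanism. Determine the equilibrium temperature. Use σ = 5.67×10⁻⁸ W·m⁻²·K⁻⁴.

At equilibrium, absorbed power = emitted power.
Absorbing cross-section = πr² = 1.772 m²; emitting surface = 4πr² = 7.087 m² (ratio 4).
S·A_cross = εσ·A_surf·T⁴  ⇒  T⁴ = S/(4σ).
T⁴ = 1.00·1800/(4·5.67×10⁻⁸) = 7.937×10⁹ K⁴.
T = (7.937×10⁹)^(1/4).

T ≈ 298 K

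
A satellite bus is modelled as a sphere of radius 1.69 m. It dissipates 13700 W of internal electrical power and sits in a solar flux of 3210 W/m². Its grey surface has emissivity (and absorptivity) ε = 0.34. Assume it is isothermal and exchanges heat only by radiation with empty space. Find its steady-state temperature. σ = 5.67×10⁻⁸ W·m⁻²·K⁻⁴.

At steady state, absorbed solar power + internal power = radiated power.
Absorbed: α·S·A_cross = 0.34·3210·8.973 = 9793 W (cross-section πr²).
Total input = 9793 + 13700 = 23490 W.
Radiated: εσ·A_surf·T⁴ with A_surf = 4πr² = 35.89 m².
T⁴ = 23490/(0.34·5.67×10⁻⁸·35.89) = 3.395×10¹⁰ K⁴.

T ≈ 429 K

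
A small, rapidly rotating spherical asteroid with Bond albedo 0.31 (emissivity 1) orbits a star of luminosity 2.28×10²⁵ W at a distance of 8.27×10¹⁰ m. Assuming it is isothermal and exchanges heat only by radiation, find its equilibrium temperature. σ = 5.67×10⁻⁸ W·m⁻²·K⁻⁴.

First find the stellar flux at distance d: S = L/(4πd²) = 2.28×10²⁵/(4π·(8.27×10¹⁰)²) = 265.3 W/m².
For an isothermal sphere, absorbed (1−a)S·πr² = emitted σ·4πr²·T⁴, so T⁴ = (1−a)S/(4σ).
T⁴ = 0.690·265.3/(4·5.67×10⁻⁸) = 8.071×10⁸ K⁴.

T ≈ 169 K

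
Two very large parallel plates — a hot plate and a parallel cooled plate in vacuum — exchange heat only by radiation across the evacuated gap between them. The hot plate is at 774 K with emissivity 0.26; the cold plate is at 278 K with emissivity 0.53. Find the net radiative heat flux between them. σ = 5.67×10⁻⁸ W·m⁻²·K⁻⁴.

For two infinite grey parallel plates, q = σ(T₁⁴ − T₂⁴)/(1/ε₁ + 1/ε₂ − 1).
T₁⁴ − T₂⁴ = 3.589×10¹¹ − 5.973×10⁹ = 3.529×10¹¹ K⁴.
1/ε₁ + 1/ε₂ − 1 = 3.846 + 1.887 − 1 = 4.733.
q = 5.67×10⁻⁸ × 3.529×10¹¹ / 4.733.

q ≈ 4230 W/m²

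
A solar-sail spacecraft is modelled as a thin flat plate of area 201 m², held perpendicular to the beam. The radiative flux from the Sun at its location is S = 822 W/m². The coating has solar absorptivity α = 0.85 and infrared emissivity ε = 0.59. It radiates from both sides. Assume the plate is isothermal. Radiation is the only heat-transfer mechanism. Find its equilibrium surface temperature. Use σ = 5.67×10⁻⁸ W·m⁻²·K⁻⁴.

At equilibrium, absorbed power = emitted power.
Absorbing cross-section = A = 201.0 m²; emitting surface = 2A = 402.0 m² (ratio 2).
αS·A_cross = εσ·A_surf·T⁴  ⇒  T⁴ = αS/(ε·2σ).
T⁴ = 0.850·822/(0.59·2·5.67×10⁻⁸) = 1.044×10¹⁰ K⁴.
T = (1.044×10¹⁰)^(1/4).

T ≈ 320 K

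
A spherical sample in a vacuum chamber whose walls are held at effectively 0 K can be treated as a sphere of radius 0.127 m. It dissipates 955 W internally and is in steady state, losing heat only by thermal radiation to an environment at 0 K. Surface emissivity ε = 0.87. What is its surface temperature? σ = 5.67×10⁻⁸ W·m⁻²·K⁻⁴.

T ≈ 556 K

Steady state: internal power = radiated power, P = εσA T⁴.
Radiating area A = 4πr² = 0.2027 m².
T⁴ = P/(εσA) = 955/(0.87·5.67×10⁻⁸·0.2027) = 9.552×10¹⁰ K⁴.
T = (9.552×10¹⁰)^(1/4).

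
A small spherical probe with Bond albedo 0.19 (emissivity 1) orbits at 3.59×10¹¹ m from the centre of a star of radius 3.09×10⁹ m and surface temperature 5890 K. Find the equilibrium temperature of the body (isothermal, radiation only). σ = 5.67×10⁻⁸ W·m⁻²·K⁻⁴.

T ≈ 367 K

The star's surface emits σT_*⁴; at distance d the flux is S = σT_*⁴(R_*/d)².
S = 5.67×10⁻⁸·(5890)⁴·(3.09×10⁹/3.59×10¹¹)² = 5056 W/m².
For an isothermal sphere T⁴ = (1−a)S/(4σ) = 1.806×10¹⁰ K⁴.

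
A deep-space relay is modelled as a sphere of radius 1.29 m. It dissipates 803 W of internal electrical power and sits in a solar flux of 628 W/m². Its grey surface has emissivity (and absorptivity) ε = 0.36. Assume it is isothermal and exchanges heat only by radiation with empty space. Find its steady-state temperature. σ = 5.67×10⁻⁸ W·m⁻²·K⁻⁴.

T ≈ 261 K

At steady state, absorbed solar power + internal power = radiated power.
Absorbed: α·S·A_cross = 0.36·628·5.228 = 1182 W (cross-section πr²).
Total input = 1182 + 803 = 1985 W.
Radiated: εσ·A_surf·T⁴ with A_surf = 4πr² = 20.91 m².
T⁴ = 1985/(0.36·5.67×10⁻⁸·20.91) = 4.650×10⁹ K⁴.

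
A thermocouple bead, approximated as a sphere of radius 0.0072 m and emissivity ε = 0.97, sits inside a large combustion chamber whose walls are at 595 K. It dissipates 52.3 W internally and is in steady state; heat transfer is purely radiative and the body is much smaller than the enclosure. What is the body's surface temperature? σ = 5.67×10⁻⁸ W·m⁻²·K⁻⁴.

For a small grey body in a large enclosure, net radiated power = εσA(T⁴ − T_w⁴).
Steady state: P = εσA(T⁴ − T_w⁴) with A = 4πr² = 6.514×10⁻⁴ m².
T⁴ = P/(εσA) + T_w⁴ = 52.3/(0.97·5.67×10⁻⁸·6.514×10⁻⁴) + (595)⁴
    = 1.460×10¹² + 1.253×10¹¹ = 1.585×10¹² K⁴.

T ≈ 1120 K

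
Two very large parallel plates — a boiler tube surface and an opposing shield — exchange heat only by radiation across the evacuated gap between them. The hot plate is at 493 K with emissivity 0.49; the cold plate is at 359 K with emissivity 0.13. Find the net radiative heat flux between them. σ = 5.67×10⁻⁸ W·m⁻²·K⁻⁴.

q ≈ 276 W/m²

For two infinite grey parallel plates, q = σ(T₁⁴ − T₂⁴)/(1/ε₁ + 1/ε₂ − 1).
T₁⁴ − T₂⁴ = 5.907×10¹⁰ − 1.661×10¹⁰ = 4.246×10¹⁰ K⁴.
1/ε₁ + 1/ε₂ − 1 = 2.041 + 7.692 − 1 = 8.733.
q = 5.67×10⁻⁸ × 4.246×10¹⁰ / 8.733.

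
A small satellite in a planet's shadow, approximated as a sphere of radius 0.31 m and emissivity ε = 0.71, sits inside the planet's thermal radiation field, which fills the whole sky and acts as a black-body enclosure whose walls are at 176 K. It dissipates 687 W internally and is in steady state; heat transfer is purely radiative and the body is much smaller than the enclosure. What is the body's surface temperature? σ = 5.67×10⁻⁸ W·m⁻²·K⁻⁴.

For a small grey body in a large enclosure, net radiated power = εσA(T⁴ − T_w⁴).
Steady state: P = εσA(T⁴ − T_w⁴) with A = 4πr² = 1.208 m².
T⁴ = P/(εσA) + T_w⁴ = 687/(0.71·5.67×10⁻⁸·1.208) + (176)⁴
    = 1.413×10¹⁰ + 9.595×10⁸ = 1.509×10¹⁰ K⁴.

T ≈ 350 K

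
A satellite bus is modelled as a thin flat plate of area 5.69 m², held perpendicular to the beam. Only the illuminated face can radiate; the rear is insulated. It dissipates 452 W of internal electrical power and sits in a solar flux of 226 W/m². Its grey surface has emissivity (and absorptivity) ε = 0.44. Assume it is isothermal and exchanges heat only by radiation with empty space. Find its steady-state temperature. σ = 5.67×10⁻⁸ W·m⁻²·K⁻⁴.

At steady state, absorbed solar power + internal power = radiated power.
Absorbed: α·S·A_cross = 0.44·226·5.690 = 565.8 W (cross-section A).
Total input = 565.8 + 452 = 1018 W.
Radiated: εσ·A_surf·T⁴ with A_surf = A = 5.690 m².
T⁴ = 1018/(0.44·5.67×10⁻⁸·5.690) = 7.170×10⁹ K⁴.

T ≈ 291 K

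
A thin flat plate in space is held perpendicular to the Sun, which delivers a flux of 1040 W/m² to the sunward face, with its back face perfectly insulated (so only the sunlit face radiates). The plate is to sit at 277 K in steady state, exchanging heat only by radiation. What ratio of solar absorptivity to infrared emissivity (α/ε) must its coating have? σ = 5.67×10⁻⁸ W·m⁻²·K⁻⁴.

α/ε ≈ 0.321

Balance: αS·A = εσ·1A·T⁴ ⇒ α/ε = σT⁴/S.
α/ε = 5.67×10⁻⁸·(277)⁴/1040 = 5.67×10⁻⁸·5.887×10⁹/1040.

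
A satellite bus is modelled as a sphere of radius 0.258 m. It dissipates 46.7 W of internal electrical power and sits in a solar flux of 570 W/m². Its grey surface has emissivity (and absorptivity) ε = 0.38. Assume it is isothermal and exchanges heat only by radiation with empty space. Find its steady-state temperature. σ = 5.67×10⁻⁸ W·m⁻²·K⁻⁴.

T ≈ 267 K

At steady state, absorbed solar power + internal power = radiated power.
Absorbed: α·S·A_cross = 0.38·570·0.2091 = 45.29 W (cross-section πr²).
Total input = 45.29 + 46.7 = 91.99 W.
Radiated: εσ·A_surf·T⁴ with A_surf = 4πr² = 0.8365 m².
T⁴ = 91.99/(0.38·5.67×10⁻⁸·0.8365) = 5.104×10⁹ K⁴.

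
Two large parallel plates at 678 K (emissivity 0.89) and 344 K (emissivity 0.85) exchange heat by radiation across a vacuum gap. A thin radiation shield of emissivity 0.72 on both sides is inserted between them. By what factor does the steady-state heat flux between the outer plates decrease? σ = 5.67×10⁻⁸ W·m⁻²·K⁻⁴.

Without shield: q₀ = σΔ(T⁴)/(1/ε₁+1/ε₂−1) with denominator 1.300.
With shield the two gaps are in series; the resistances add: (1/ε₁+1/ε_s−1)+(1/ε_s+1/ε₂−1) = 1.512+1.565 = 3.078.
Heat-flux ratio q₀/q = 3.078/1.300.

factor ≈ 2.37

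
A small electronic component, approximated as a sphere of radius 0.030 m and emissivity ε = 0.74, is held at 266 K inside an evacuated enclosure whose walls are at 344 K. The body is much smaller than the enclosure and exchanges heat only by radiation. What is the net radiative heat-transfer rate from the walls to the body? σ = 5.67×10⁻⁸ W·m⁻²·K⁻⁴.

For a small grey body in a large enclosure: P_net = εσA(T_body⁴ − T_wall⁴).
A = 4πr² = 0.01131 m²; T_body⁴ − T_wall⁴ = 5.006×10⁹ − 1.400×10¹⁰ = -8.997×10⁹ K⁴.
|P_net| = 0.74·5.67×10⁻⁸·0.01131·8.997×10⁹.

P_net ≈ 4.27 W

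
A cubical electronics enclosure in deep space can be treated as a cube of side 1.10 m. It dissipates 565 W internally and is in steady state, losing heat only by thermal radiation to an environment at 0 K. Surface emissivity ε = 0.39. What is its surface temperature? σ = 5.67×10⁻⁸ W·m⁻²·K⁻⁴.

T ≈ 244 K

Steady state: internal power = radiated power, P = εσA T⁴.
Radiating area A = 6L² = 7.260 m².
T⁴ = P/(εσA) = 565/(0.39·5.67×10⁻⁸·7.260) = 3.519×10⁹ K⁴.
T = (3.519×10⁹)^(1/4).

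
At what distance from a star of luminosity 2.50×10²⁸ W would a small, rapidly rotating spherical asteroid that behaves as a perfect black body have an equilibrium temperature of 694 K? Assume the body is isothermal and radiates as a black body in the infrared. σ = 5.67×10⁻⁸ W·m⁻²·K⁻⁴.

d ≈ 1.94×10¹¹ m

For an isothermal black-emitting sphere, (1−a)S·πr² = σ·4πr²·T⁴ ⇒ S = 4σT⁴/(1−a).
S = 4·5.67×10⁻⁸·(694)⁴/1.00 = 52610 W/m².
Flux falls as S = L/(4πd²), so d = √(L/(4πS)) = √(2.50×10²⁸/(4π·52610)).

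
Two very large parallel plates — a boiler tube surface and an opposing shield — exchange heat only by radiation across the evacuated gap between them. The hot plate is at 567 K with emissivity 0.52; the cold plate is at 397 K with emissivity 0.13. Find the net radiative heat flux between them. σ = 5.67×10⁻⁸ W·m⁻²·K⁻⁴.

For two infinite grey parallel plates, q = σ(T₁⁴ − T₂⁴)/(1/ε₁ + 1/ε₂ − 1).
T₁⁴ − T₂⁴ = 1.034×10¹¹ − 2.484×10¹⁰ = 7.851×10¹⁰ K⁴.
1/ε₁ + 1/ε₂ − 1 = 1.923 + 7.692 − 1 = 8.615.
q = 5.67×10⁻⁸ × 7.851×10¹⁰ / 8.615.

q ≈ 517 W/m²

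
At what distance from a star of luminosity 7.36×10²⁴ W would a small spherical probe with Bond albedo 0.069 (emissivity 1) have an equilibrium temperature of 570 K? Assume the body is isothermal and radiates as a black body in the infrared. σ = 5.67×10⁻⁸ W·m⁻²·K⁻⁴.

For an isothermal black-emitting sphere, (1−a)S·πr² = σ·4πr²·T⁴ ⇒ S = 4σT⁴/(1−a).
S = 4·5.67×10⁻⁸·(570)⁴/0.931 = 25720 W/m².
Flux falls as S = L/(4πd²), so d = √(L/(4πS)) = √(7.36×10²⁴/(4π·25720)).

d ≈ 4.77×10⁹ m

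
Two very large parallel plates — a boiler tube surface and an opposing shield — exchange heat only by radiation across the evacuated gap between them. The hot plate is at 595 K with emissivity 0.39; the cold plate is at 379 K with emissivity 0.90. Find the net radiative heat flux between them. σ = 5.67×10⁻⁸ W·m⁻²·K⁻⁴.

For two infinite grey parallel plates, q = σ(T₁⁴ − T₂⁴)/(1/ε₁ + 1/ε₂ − 1).
T₁⁴ − T₂⁴ = 1.253×10¹¹ − 2.063×10¹⁰ = 1.047×10¹¹ K⁴.
1/ε₁ + 1/ε₂ − 1 = 2.564 + 1.111 − 1 = 2.675.
q = 5.67×10⁻⁸ × 1.047×10¹¹ / 2.675.

q ≈ 2220 W/m²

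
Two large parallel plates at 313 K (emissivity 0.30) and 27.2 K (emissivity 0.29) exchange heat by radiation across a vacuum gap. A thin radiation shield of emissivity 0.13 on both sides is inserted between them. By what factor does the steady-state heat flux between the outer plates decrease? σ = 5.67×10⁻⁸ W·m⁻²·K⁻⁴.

factor ≈ 3.49

Without shield: q₀ = σΔ(T⁴)/(1/ε₁+1/ε₂−1) with denominator 5.782.
With shield the two gaps are in series; the resistances add: (1/ε₁+1/ε_s−1)+(1/ε_s+1/ε₂−1) = 10.03+10.14 = 20.17.
Heat-flux ratio q₀/q = 20.17/5.782.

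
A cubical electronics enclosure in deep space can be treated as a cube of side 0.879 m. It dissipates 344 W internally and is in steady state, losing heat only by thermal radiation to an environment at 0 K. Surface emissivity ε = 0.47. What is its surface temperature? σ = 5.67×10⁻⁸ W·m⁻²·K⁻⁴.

Steady state: internal power = radiated power, P = εσA T⁴.
Radiating area A = 6L² = 4.636 m².
T⁴ = P/(εσA) = 344/(0.47·5.67×10⁻⁸·4.636) = 2.785×10⁹ K⁴.
T = (2.785×10⁹)^(1/4).

T ≈ 230 K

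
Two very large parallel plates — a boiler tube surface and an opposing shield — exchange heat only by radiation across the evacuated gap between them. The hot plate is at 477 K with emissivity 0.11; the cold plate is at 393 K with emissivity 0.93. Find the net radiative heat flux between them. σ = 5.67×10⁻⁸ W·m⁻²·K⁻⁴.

For two infinite grey parallel plates, q = σ(T₁⁴ − T₂⁴)/(1/ε₁ + 1/ε₂ − 1).
T₁⁴ − T₂⁴ = 5.177×10¹⁰ − 2.385×10¹⁰ = 2.791×10¹⁰ K⁴.
1/ε₁ + 1/ε₂ − 1 = 9.091 + 1.075 − 1 = 9.166.
q = 5.67×10⁻⁸ × 2.791×10¹⁰ / 9.166.

q ≈ 173 W/m²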